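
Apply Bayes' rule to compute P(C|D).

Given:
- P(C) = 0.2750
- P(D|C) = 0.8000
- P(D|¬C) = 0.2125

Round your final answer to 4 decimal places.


Bayes' theorem: P(C|D) = P(D|C) × P(C) / P(D)

Step 1: Calculate P(D) using law of total probability
P(D) = P(D|C)P(C) + P(D|¬C)P(¬C)
     = 0.8000 × 0.2750 + 0.2125 × 0.7250
     = 0.22000000 + 0.15406250
     = 0.37406250

Step 2: Apply Bayes' theorem
P(C|D) = P(D|C) × P(C) / P(D)
       = 0.22000000 / 0.37406250
       = 0.5881


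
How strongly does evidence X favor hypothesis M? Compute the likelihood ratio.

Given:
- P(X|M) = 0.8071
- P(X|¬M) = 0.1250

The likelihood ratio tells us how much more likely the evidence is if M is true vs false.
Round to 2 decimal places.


Likelihood Ratio (LR) = P(X|M) / P(X|¬M)

LR = 0.8071 / 0.1250
   = 6.46

The evidence is 6.46 times more likely if M is true than if M is false.
Since LR > 1, the evidence supports M over ¬M.


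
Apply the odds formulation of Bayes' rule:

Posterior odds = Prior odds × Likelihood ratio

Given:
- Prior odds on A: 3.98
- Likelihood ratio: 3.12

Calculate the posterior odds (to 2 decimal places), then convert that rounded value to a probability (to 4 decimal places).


Step 1: Calculate posterior odds
Posterior odds = Prior odds × LR
               = 3.98 × 3.12
               = 12.42

Step 2: Convert to probability
P(A|E) = Posterior odds / (1 + Posterior odds)
       = 12.42 / (1 + 12.42)
       = 12.42 / 13.42
       = 0.9255

The evidence increased P(A) from 0.7992 to 0.9255.


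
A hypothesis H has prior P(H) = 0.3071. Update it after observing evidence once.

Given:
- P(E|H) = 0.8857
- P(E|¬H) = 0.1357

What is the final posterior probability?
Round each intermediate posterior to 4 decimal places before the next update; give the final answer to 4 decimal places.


Sequential Bayesian updating:

Initial prior: P(H) = 0.3071

Update 1:
  P(E) = 0.8857 × 0.3071 + 0.1357 × 0.6929 = 0.27199847 + 0.09402653 = 0.36602500
  P(H|E) = 0.27199847 / 0.36602500 = 0.7431

Final posterior: 0.7431


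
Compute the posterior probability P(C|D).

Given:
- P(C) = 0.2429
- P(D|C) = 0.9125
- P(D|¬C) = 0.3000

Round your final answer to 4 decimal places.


Bayes' theorem: P(C|D) = P(D|C) × P(C) / P(D)

Step 1: Calculate P(D) using law of total probability
P(D) = P(D|C)P(C) + P(D|¬C)P(¬C)
     = 0.9125 × 0.2429 + 0.3000 × 0.7571
     = 0.22164625 + 0.22713000
     = 0.44877625

Step 2: Apply Bayes' theorem
P(C|D) = P(D|C) × P(C) / P(D)
       = 0.22164625 / 0.44877625
       = 0.4939


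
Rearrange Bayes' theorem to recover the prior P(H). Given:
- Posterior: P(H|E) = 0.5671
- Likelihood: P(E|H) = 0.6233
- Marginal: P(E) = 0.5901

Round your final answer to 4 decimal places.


From Bayes' theorem: P(H|E) = P(E|H) × P(H) / P(E)

Rearranging for P(H):
P(H) = P(H|E) × P(E) / P(E|H)
     = 0.5671 × 0.5901 / 0.6233
     = 0.33464571 / 0.6233
     = 0.5369


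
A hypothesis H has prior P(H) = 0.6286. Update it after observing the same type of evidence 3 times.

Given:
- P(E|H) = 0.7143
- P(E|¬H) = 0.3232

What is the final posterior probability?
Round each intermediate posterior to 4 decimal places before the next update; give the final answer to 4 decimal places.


Sequential Bayesian updating:

Initial prior: P(H) = 0.6286

Update 1:
  P(E) = 0.7143 × 0.6286 + 0.3232 × 0.3714 = 0.44900898 + 0.12003648 = 0.56904546
  P(H|E) = 0.44900898 / 0.56904546 = 0.7891

Update 2:
  P(E) = 0.7143 × 0.7891 + 0.3232 × 0.2109 = 0.56365413 + 0.06816288 = 0.63181701
  P(H|E) = 0.56365413 / 0.63181701 = 0.8921

Update 3:
  P(E) = 0.7143 × 0.8921 + 0.3232 × 0.1079 = 0.63722703 + 0.03487328 = 0.67210031
  P(H|E) = 0.63722703 / 0.67210031 = 0.9481

Final posterior: 0.9481


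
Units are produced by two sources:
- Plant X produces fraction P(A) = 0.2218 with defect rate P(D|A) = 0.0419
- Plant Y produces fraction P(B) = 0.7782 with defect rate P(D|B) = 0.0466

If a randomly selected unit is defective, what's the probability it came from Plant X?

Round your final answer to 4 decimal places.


Let A = from Plant X, D = defective

Given:
- P(A) = 0.2218, P(B) = 0.7782
- P(D|A) = 0.0419, P(D|B) = 0.0466

Step 1: Find P(D)
P(D) = P(D|A)P(A) + P(D|B)P(B)
     = 0.0419 × 0.2218 + 0.0466 × 0.7782
     = 0.00929342 + 0.03626412
     = 0.04555754

Step 2: Apply Bayes' theorem
P(A|D) = P(D|A)P(A) / P(D)
       = 0.00929342 / 0.04555754
       = 0.2040


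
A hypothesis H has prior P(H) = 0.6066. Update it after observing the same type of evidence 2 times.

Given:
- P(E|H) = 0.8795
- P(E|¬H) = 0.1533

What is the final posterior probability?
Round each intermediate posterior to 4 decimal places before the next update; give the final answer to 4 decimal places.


Sequential Bayesian updating:

Initial prior: P(H) = 0.6066

Update 1:
  P(E) = 0.8795 × 0.6066 + 0.1533 × 0.3934 = 0.53350470 + 0.06030822 = 0.59381292
  P(H|E) = 0.53350470 / 0.59381292 = 0.8984

Update 2:
  P(E) = 0.8795 × 0.8984 + 0.1533 × 0.1016 = 0.79014280 + 0.01557528 = 0.80571808
  P(H|E) = 0.79014280 / 0.80571808 = 0.9807

Final posterior: 0.9807


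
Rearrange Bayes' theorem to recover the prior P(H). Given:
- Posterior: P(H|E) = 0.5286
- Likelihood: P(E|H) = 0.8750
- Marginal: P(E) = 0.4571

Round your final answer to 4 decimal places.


From Bayes' theorem: P(H|E) = P(E|H) × P(H) / P(E)

Rearranging for P(H):
P(H) = P(H|E) × P(E) / P(E|H)
     = 0.5286 × 0.4571 / 0.8750
     = 0.24162306 / 0.8750
     = 0.2761


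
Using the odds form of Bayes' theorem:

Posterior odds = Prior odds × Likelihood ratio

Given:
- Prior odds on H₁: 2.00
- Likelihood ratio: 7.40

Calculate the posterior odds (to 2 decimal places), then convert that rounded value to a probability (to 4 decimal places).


Step 1: Calculate posterior odds
Posterior odds = Prior odds × LR
               = 2.00 × 7.40
               = 14.80

Step 2: Convert to probability
P(H₁|E) = Posterior odds / (1 + Posterior odds)
       = 14.80 / (1 + 14.80)
       = 14.80 / 15.80
       = 0.9367

The evidence increased P(H₁) from 0.6667 to 0.9367.


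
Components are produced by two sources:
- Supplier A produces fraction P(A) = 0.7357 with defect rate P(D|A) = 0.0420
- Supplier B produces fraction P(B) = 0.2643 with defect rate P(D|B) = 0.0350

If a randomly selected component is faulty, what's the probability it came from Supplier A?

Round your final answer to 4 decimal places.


Let A = from Supplier A, D = faulty

Given:
- P(A) = 0.7357, P(B) = 0.2643
- P(D|A) = 0.0420, P(D|B) = 0.0350

Step 1: Find P(D)
P(D) = P(D|A)P(A) + P(D|B)P(B)
     = 0.0420 × 0.7357 + 0.0350 × 0.2643
     = 0.03089940 + 0.00925050
     = 0.04014990

Step 2: Apply Bayes' theorem
P(A|D) = P(D|A)P(A) / P(D)
       = 0.03089940 / 0.04014990
       = 0.7696


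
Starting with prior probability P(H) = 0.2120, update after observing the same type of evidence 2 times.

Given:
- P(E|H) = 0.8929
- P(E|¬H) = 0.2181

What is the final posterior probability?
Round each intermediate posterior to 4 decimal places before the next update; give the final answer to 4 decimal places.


Sequential Bayesian updating:

Initial prior: P(H) = 0.2120

Update 1:
  P(E) = 0.8929 × 0.2120 + 0.2181 × 0.7880 = 0.18929480 + 0.17186280 = 0.36115760
  P(H|E) = 0.18929480 / 0.36115760 = 0.5241

Update 2:
  P(E) = 0.8929 × 0.5241 + 0.2181 × 0.4759 = 0.46796889 + 0.10379379 = 0.57176268
  P(H|E) = 0.46796889 / 0.57176268 = 0.8185

Final posterior: 0.8185


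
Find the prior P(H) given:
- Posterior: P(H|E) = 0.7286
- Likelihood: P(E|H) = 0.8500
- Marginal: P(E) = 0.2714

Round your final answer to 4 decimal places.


From Bayes' theorem: P(H|E) = P(E|H) × P(H) / P(E)

Rearranging for P(H):
P(H) = P(H|E) × P(E) / P(E|H)
     = 0.7286 × 0.2714 / 0.8500
     = 0.19774204 / 0.8500
     = 0.2326


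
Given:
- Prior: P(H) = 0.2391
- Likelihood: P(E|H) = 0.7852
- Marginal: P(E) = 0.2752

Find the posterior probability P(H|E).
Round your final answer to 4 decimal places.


Using Bayes' theorem:

P(H|E) = P(E|H) × P(H) / P(E)
       = 0.7852 × 0.2391 / 0.2752
       = 0.18774132 / 0.2752
       = 0.6822

The evidence strengthens our belief in H.
Prior: 0.2391 → Posterior: 0.6822


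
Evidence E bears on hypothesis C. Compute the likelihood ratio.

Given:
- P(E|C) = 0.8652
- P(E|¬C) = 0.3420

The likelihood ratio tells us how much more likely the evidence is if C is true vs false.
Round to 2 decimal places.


Likelihood Ratio (LR) = P(E|C) / P(E|¬C)

LR = 0.8652 / 0.3420
   = 2.53

The evidence is 2.53 times more likely if C is true than if C is false.
Because LR exceeds 1, E is evidence for C.


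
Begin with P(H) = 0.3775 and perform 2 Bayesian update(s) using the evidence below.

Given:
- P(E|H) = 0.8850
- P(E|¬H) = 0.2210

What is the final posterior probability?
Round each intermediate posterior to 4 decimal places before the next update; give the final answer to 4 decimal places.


Sequential Bayesian updating:

Initial prior: P(H) = 0.3775

Update 1:
  P(E) = 0.8850 × 0.3775 + 0.2210 × 0.6225 = 0.33408750 + 0.13757250 = 0.47166000
  P(H|E) = 0.33408750 / 0.47166000 = 0.7083

Update 2:
  P(E) = 0.8850 × 0.7083 + 0.2210 × 0.2917 = 0.62684550 + 0.06446570 = 0.69131120
  P(H|E) = 0.62684550 / 0.69131120 = 0.9067

Final posterior: 0.9067


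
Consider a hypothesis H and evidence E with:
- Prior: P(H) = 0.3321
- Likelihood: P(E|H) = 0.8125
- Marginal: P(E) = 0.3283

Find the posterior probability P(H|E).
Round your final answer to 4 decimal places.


Using Bayes' theorem:

P(H|E) = P(E|H) × P(H) / P(E)
       = 0.8125 × 0.3321 / 0.3283
       = 0.26983125 / 0.3283
       = 0.8219

The evidence strengthens our belief in H.
Prior: 0.3321 → Posterior: 0.8219


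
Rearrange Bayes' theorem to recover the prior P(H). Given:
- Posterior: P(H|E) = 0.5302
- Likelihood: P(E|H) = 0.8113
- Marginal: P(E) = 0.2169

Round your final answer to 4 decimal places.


From Bayes' theorem: P(H|E) = P(E|H) × P(H) / P(E)

Rearranging for P(H):
P(H) = P(H|E) × P(E) / P(E|H)
     = 0.5302 × 0.2169 / 0.8113
     = 0.11500038 / 0.8113
     = 0.1417


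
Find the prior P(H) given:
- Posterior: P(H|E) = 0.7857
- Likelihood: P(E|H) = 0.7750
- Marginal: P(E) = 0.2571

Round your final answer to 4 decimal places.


From Bayes' theorem: P(H|E) = P(E|H) × P(H) / P(E)

Rearranging for P(H):
P(H) = P(H|E) × P(E) / P(E|H)
     = 0.7857 × 0.2571 / 0.7750
     = 0.20200347 / 0.7750
     = 0.2606


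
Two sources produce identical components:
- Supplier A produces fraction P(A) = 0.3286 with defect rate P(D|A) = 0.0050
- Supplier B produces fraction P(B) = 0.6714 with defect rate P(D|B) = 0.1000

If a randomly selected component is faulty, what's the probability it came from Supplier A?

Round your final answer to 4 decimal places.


Let A = from Supplier A, D = faulty

Given:
- P(A) = 0.3286, P(B) = 0.6714
- P(D|A) = 0.0050, P(D|B) = 0.1000

Step 1: Find P(D)
P(D) = P(D|A)P(A) + P(D|B)P(B)
     = 0.0050 × 0.3286 + 0.1000 × 0.6714
     = 0.00164300 + 0.06714000
     = 0.06878300

Step 2: Apply Bayes' theorem
P(A|D) = P(D|A)P(A) / P(D)
       = 0.00164300 / 0.06878300
       = 0.0239


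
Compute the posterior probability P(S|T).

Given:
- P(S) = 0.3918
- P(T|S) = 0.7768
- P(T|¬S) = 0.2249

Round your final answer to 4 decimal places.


Bayes' theorem: P(S|T) = P(T|S) × P(S) / P(T)

Step 1: Calculate P(T) using law of total probability
P(T) = P(T|S)P(S) + P(T|¬S)P(¬S)
     = 0.7768 × 0.3918 + 0.2249 × 0.6082
     = 0.30435024 + 0.13678418
     = 0.44113442

Step 2: Apply Bayes' theorem
P(S|T) = P(T|S) × P(S) / P(T)
       = 0.30435024 / 0.44113442
       = 0.6899


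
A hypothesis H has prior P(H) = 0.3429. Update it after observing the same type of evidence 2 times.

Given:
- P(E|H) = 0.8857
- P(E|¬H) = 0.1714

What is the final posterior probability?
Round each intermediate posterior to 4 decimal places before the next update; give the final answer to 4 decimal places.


Sequential Bayesian updating:

Initial prior: P(H) = 0.3429

Update 1:
  P(E) = 0.8857 × 0.3429 + 0.1714 × 0.6571 = 0.30370653 + 0.11262694 = 0.41633347
  P(H|E) = 0.30370653 / 0.41633347 = 0.7295

Update 2:
  P(E) = 0.8857 × 0.7295 + 0.1714 × 0.2705 = 0.64611815 + 0.04636370 = 0.69248185
  P(H|E) = 0.64611815 / 0.69248185 = 0.9330

Final posterior: 0.9330


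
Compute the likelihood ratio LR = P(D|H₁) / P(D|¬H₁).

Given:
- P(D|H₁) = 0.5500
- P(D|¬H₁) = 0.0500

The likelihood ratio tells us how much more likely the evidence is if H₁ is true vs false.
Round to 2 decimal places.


Likelihood Ratio (LR) = P(D|H₁) / P(D|¬H₁)

LR = 0.5500 / 0.0500
   = 11.00

The evidence is 11.00 times more likely if H₁ is true than if H₁ is false.
Since LR > 1, the evidence supports H₁ over ¬H₁.


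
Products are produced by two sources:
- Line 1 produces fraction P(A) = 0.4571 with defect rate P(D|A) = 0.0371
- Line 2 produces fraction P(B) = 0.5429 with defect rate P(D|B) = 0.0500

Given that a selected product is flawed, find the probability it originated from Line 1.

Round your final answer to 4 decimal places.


Let A = from Line 1, D = flawed

Given:
- P(A) = 0.4571, P(B) = 0.5429
- P(D|A) = 0.0371, P(D|B) = 0.0500

Step 1: Find P(D)
P(D) = P(D|A)P(A) + P(D|B)P(B)
     = 0.0371 × 0.4571 + 0.0500 × 0.5429
     = 0.01695841 + 0.02714500
     = 0.04410341

Step 2: Apply Bayes' theorem
P(A|D) = P(D|A)P(A) / P(D)
       = 0.01695841 / 0.04410341
       = 0.3845


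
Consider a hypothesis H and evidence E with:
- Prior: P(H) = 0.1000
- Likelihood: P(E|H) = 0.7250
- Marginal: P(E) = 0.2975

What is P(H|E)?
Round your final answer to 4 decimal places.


Using Bayes' theorem:

P(H|E) = P(E|H) × P(H) / P(E)
       = 0.7250 × 0.1000 / 0.2975
       = 0.07250000 / 0.2975
       = 0.2437

The evidence strengthens our belief in H.
Prior: 0.1000 → Posterior: 0.2437


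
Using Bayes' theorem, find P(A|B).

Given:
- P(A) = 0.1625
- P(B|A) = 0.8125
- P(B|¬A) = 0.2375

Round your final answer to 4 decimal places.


Bayes' theorem: P(A|B) = P(B|A) × P(A) / P(B)

Step 1: Calculate P(B) using law of total probability
P(B) = P(B|A)P(A) + P(B|¬A)P(¬A)
     = 0.8125 × 0.1625 + 0.2375 × 0.8375
     = 0.13203125 + 0.19890625
     = 0.33093750

Step 2: Apply Bayes' theorem
P(A|B) = P(B|A) × P(A) / P(B)
       = 0.13203125 / 0.33093750
       = 0.3990


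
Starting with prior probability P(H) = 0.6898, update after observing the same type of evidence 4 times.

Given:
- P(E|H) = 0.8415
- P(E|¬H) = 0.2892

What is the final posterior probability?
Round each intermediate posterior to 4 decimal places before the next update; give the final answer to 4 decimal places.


Sequential Bayesian updating:

Initial prior: P(H) = 0.6898

Update 1:
  P(E) = 0.8415 × 0.6898 + 0.2892 × 0.3102 = 0.58046670 + 0.08970984 = 0.67017654
  P(H|E) = 0.58046670 / 0.67017654 = 0.8661

Update 2:
  P(E) = 0.8415 × 0.8661 + 0.2892 × 0.1339 = 0.72882315 + 0.03872388 = 0.76754703
  P(H|E) = 0.72882315 / 0.76754703 = 0.9495

Update 3:
  P(E) = 0.8415 × 0.9495 + 0.2892 × 0.0505 = 0.79900425 + 0.01460460 = 0.81360885
  P(H|E) = 0.79900425 / 0.81360885 = 0.9820

Update 4:
  P(E) = 0.8415 × 0.9820 + 0.2892 × 0.0180 = 0.82635300 + 0.00520560 = 0.83155860
  P(H|E) = 0.82635300 / 0.83155860 = 0.9937

Final posterior: 0.9937


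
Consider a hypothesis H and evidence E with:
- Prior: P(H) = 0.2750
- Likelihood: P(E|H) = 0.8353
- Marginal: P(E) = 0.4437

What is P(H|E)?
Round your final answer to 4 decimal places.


Using Bayes' theorem:

P(H|E) = P(E|H) × P(H) / P(E)
       = 0.8353 × 0.2750 / 0.4437
       = 0.22970750 / 0.4437
       = 0.5177

The evidence strengthens our belief in H.
Prior: 0.2750 → Posterior: 0.5177


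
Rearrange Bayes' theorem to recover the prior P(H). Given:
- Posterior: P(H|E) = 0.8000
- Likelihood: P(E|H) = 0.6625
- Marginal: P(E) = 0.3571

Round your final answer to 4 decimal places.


From Bayes' theorem: P(H|E) = P(E|H) × P(H) / P(E)

Rearranging for P(H):
P(H) = P(H|E) × P(E) / P(E|H)
     = 0.8000 × 0.3571 / 0.6625
     = 0.28568000 / 0.6625
     = 0.4312


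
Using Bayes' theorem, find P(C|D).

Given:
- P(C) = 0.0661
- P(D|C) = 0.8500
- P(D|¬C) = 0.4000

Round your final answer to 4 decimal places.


Bayes' theorem: P(C|D) = P(D|C) × P(C) / P(D)

Step 1: Calculate P(D) using law of total probability
P(D) = P(D|C)P(C) + P(D|¬C)P(¬C)
     = 0.8500 × 0.0661 + 0.4000 × 0.9339
     = 0.05618500 + 0.37356000
     = 0.42974500

Step 2: Apply Bayes' theorem
P(C|D) = P(D|C) × P(C) / P(D)
       = 0.05618500 / 0.42974500
       = 0.1307


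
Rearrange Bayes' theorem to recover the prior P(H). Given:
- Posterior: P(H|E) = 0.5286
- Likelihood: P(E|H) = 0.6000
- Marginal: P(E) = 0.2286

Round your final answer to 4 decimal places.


From Bayes' theorem: P(H|E) = P(E|H) × P(H) / P(E)

Rearranging for P(H):
P(H) = P(H|E) × P(E) / P(E|H)
     = 0.5286 × 0.2286 / 0.6000
     = 0.12083796 / 0.6000
     = 0.2014


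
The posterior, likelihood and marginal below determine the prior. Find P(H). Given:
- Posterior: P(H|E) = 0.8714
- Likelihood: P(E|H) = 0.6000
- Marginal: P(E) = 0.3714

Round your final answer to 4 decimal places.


From Bayes' theorem: P(H|E) = P(E|H) × P(H) / P(E)

Rearranging for P(H):
P(H) = P(H|E) × P(E) / P(E|H)
     = 0.8714 × 0.3714 / 0.6000
     = 0.32363796 / 0.6000
     = 0.5394


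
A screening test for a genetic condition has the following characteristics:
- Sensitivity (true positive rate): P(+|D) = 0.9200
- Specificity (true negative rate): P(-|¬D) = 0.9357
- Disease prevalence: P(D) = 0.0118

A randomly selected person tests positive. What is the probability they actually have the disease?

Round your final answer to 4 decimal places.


Let D = has disease, + = positive test

Given:
- P(D) = 0.0118 (prevalence)
- P(+|D) = 0.9200 (sensitivity)
- P(-|¬D) = 0.9357 (specificity)
- P(+|¬D) = 0.0643 (false positive rate = 1 - specificity)

Step 1: Find P(+)
P(+) = P(+|D)P(D) + P(+|¬D)P(¬D)
     = 0.9200 × 0.0118 + 0.0643 × 0.9882
     = 0.01085600 + 0.06354126
     = 0.07439726

Step 2: Apply Bayes' theorem for P(D|+)
P(D|+) = P(+|D)P(D) / P(+)
       = 0.01085600 / 0.07439726
       = 0.1459


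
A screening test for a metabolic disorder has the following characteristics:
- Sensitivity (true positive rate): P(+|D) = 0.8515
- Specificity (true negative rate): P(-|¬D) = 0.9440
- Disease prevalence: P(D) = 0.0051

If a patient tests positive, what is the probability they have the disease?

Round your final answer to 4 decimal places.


Let D = has disease, + = positive test

Given:
- P(D) = 0.0051 (prevalence)
- P(+|D) = 0.8515 (sensitivity)
- P(-|¬D) = 0.9440 (specificity)
- P(+|¬D) = 0.0560 (false positive rate = 1 - specificity)

Step 1: Find P(+)
P(+) = P(+|D)P(D) + P(+|¬D)P(¬D)
     = 0.8515 × 0.0051 + 0.0560 × 0.9949
     = 0.00434265 + 0.05571440
     = 0.06005705

Step 2: Apply Bayes' theorem for P(D|+)
P(D|+) = P(+|D)P(D) / P(+)
       = 0.00434265 / 0.06005705
       = 0.0723


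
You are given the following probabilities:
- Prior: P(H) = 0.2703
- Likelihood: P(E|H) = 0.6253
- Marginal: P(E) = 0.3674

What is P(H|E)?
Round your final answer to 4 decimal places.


Using Bayes' theorem:

P(H|E) = P(E|H) × P(H) / P(E)
       = 0.6253 × 0.2703 / 0.3674
       = 0.16901859 / 0.3674
       = 0.4600

The evidence strengthens our belief in H.
Prior: 0.2703 → Posterior: 0.4600


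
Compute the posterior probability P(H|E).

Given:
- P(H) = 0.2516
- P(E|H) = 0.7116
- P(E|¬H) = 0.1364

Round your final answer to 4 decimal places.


Bayes' theorem: P(H|E) = P(E|H) × P(H) / P(E)

Step 1: Calculate P(E) using law of total probability
P(E) = P(E|H)P(H) + P(E|¬H)P(¬H)
     = 0.7116 × 0.2516 + 0.1364 × 0.7484
     = 0.17903856 + 0.10208176
     = 0.28112032

Step 2: Apply Bayes' theorem
P(H|E) = P(E|H) × P(H) / P(E)
       = 0.17903856 / 0.28112032
       = 0.6369


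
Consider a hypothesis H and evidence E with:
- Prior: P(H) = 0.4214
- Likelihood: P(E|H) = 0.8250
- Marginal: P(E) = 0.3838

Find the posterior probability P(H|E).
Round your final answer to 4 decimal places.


Using Bayes' theorem:

P(H|E) = P(E|H) × P(H) / P(E)
       = 0.8250 × 0.4214 / 0.3838
       = 0.34765500 / 0.3838
       = 0.9058

The evidence strengthens our belief in H.
Prior: 0.4214 → Posterior: 0.9058


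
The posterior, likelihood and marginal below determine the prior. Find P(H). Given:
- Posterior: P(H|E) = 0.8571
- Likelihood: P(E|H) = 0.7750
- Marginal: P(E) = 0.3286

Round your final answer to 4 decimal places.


From Bayes' theorem: P(H|E) = P(E|H) × P(H) / P(E)

Rearranging for P(H):
P(H) = P(H|E) × P(E) / P(E|H)
     = 0.8571 × 0.3286 / 0.7750
     = 0.28164306 / 0.7750
     = 0.3634


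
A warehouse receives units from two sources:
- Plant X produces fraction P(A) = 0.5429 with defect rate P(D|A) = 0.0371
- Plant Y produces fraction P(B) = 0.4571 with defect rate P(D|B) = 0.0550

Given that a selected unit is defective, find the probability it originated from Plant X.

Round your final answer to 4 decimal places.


Let A = from Plant X, D = defective

Given:
- P(A) = 0.5429, P(B) = 0.4571
- P(D|A) = 0.0371, P(D|B) = 0.0550

Step 1: Find P(D)
P(D) = P(D|A)P(A) + P(D|B)P(B)
     = 0.0371 × 0.5429 + 0.0550 × 0.4571
     = 0.02014159 + 0.02514050
     = 0.04528209

Step 2: Apply Bayes' theorem
P(A|D) = P(D|A)P(A) / P(D)
       = 0.02014159 / 0.04528209
       = 0.4448


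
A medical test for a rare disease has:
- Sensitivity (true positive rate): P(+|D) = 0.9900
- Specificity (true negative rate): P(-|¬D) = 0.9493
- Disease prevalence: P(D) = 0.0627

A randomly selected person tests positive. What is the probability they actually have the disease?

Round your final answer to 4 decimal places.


Let D = has disease, + = positive test

Given:
- P(D) = 0.0627 (prevalence)
- P(+|D) = 0.9900 (sensitivity)
- P(-|¬D) = 0.9493 (specificity)
- P(+|¬D) = 0.0507 (false positive rate = 1 - specificity)

Step 1: Find P(+)
P(+) = P(+|D)P(D) + P(+|¬D)P(¬D)
     = 0.9900 × 0.0627 + 0.0507 × 0.9373
     = 0.06207300 + 0.04752111
     = 0.10959411

Step 2: Apply Bayes' theorem for P(D|+)
P(D|+) = P(+|D)P(D) / P(+)
       = 0.06207300 / 0.10959411
       = 0.5664


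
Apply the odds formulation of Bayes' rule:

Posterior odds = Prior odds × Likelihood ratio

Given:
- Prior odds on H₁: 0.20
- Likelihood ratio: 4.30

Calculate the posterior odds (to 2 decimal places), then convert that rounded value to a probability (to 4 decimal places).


Step 1: Calculate posterior odds
Posterior odds = Prior odds × LR
               = 0.20 × 4.30
               = 0.86

Step 2: Convert to probability
P(H₁|E) = Posterior odds / (1 + Posterior odds)
       = 0.86 / (1 + 0.86)
       = 0.86 / 1.86
       = 0.4624

The evidence increased P(H₁) from 0.1667 to 0.4624.


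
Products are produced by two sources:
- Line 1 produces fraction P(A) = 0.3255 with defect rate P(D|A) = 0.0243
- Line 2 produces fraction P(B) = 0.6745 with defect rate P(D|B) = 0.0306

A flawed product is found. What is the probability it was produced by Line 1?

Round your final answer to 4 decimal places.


Let A = from Line 1, D = flawed

Given:
- P(A) = 0.3255, P(B) = 0.6745
- P(D|A) = 0.0243, P(D|B) = 0.0306

Step 1: Find P(D)
P(D) = P(D|A)P(A) + P(D|B)P(B)
     = 0.0243 × 0.3255 + 0.0306 × 0.6745
     = 0.00790965 + 0.02063970
     = 0.02854935

Step 2: Apply Bayes' theorem
P(A|D) = P(D|A)P(A) / P(D)
       = 0.00790965 / 0.02854935
       = 0.2771


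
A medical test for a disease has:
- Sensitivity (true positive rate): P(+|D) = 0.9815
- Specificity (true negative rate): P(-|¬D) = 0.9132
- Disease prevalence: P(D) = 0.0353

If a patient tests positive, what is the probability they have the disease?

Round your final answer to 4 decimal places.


Let D = has disease, + = positive test

Given:
- P(D) = 0.0353 (prevalence)
- P(+|D) = 0.9815 (sensitivity)
- P(-|¬D) = 0.9132 (specificity)
- P(+|¬D) = 0.0868 (false positive rate = 1 - specificity)

Step 1: Find P(+)
P(+) = P(+|D)P(D) + P(+|¬D)P(¬D)
     = 0.9815 × 0.0353 + 0.0868 × 0.9647
     = 0.03464695 + 0.08373596
     = 0.11838291

Step 2: Apply Bayes' theorem for P(D|+)
P(D|+) = P(+|D)P(D) / P(+)
       = 0.03464695 / 0.11838291
       = 0.2927


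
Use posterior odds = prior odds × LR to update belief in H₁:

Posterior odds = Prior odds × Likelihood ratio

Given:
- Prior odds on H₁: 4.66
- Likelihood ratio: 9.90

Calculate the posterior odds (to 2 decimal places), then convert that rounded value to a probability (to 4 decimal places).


Step 1: Calculate posterior odds
Posterior odds = Prior odds × LR
               = 4.66 × 9.90
               = 46.13

Step 2: Convert to probability
P(H₁|E) = Posterior odds / (1 + Posterior odds)
       = 46.13 / (1 + 46.13)
       = 46.13 / 47.13
       = 0.9788

The evidence increased P(H₁) from 0.8233 to 0.9788.


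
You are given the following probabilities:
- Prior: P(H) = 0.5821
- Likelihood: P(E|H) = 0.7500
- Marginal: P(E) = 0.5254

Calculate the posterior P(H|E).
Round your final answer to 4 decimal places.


Using Bayes' theorem:

P(H|E) = P(E|H) × P(H) / P(E)
       = 0.7500 × 0.5821 / 0.5254
       = 0.43657500 / 0.5254
       = 0.8309

The evidence strengthens our belief in H.
Prior: 0.5821 → Posterior: 0.8309


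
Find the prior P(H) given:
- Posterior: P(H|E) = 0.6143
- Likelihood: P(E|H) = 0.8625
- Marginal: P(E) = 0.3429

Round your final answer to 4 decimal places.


From Bayes' theorem: P(H|E) = P(E|H) × P(H) / P(E)

Rearranging for P(H):
P(H) = P(H|E) × P(E) / P(E|H)
     = 0.6143 × 0.3429 / 0.8625
     = 0.21064347 / 0.8625
     = 0.2442


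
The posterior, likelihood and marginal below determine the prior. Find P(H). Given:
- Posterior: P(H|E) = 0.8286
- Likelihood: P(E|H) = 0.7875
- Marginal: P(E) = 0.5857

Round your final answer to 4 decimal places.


From Bayes' theorem: P(H|E) = P(E|H) × P(H) / P(E)

Rearranging for P(H):
P(H) = P(H|E) × P(E) / P(E|H)
     = 0.8286 × 0.5857 / 0.7875
     = 0.48531102 / 0.7875
     = 0.6163


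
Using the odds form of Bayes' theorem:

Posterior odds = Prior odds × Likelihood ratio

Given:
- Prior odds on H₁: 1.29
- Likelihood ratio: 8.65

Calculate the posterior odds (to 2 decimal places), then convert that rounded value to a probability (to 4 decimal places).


Step 1: Calculate posterior odds
Posterior odds = Prior odds × LR
               = 1.29 × 8.65
               = 11.16

Step 2: Convert to probability
P(H₁|E) = Posterior odds / (1 + Posterior odds)
       = 11.16 / (1 + 11.16)
       = 11.16 / 12.16
       = 0.9178

The evidence increased P(H₁) from 0.5633 to 0.9178.


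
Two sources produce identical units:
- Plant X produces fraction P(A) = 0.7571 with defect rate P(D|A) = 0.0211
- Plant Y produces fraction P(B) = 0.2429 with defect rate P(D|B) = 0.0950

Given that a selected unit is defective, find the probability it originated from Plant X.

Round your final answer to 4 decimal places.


Let A = from Plant X, D = defective

Given:
- P(A) = 0.7571, P(B) = 0.2429
- P(D|A) = 0.0211, P(D|B) = 0.0950

Step 1: Find P(D)
P(D) = P(D|A)P(A) + P(D|B)P(B)
     = 0.0211 × 0.7571 + 0.0950 × 0.2429
     = 0.01597481 + 0.02307550
     = 0.03905031

Step 2: Apply Bayes' theorem
P(A|D) = P(D|A)P(A) / P(D)
       = 0.01597481 / 0.03905031
       = 0.4091


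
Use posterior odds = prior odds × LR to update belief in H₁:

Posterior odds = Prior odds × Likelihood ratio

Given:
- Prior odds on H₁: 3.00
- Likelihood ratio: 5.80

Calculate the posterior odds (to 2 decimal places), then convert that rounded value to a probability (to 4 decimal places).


Step 1: Calculate posterior odds
Posterior odds = Prior odds × LR
               = 3.00 × 5.80
               = 17.40

Step 2: Convert to probability
P(H₁|E) = Posterior odds / (1 + Posterior odds)
       = 17.40 / (1 + 17.40)
       = 17.40 / 18.40
       = 0.9457

The evidence increased P(H₁) from 0.7500 to 0.9457.


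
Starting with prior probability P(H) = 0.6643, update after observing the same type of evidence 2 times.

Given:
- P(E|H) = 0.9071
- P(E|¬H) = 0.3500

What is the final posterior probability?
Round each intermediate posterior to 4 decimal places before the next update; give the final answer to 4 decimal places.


Sequential Bayesian updating:

Initial prior: P(H) = 0.6643

Update 1:
  P(E) = 0.9071 × 0.6643 + 0.3500 × 0.3357 = 0.60258653 + 0.11749500 = 0.72008153
  P(H|E) = 0.60258653 / 0.72008153 = 0.8368

Update 2:
  P(E) = 0.9071 × 0.8368 + 0.3500 × 0.1632 = 0.75906128 + 0.05712000 = 0.81618128
  P(H|E) = 0.75906128 / 0.81618128 = 0.9300

Final posterior: 0.9300


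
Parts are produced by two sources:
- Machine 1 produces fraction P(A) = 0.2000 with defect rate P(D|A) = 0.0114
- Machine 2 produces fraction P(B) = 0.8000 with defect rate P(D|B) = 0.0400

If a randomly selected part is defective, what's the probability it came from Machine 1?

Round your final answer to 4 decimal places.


Let A = from Machine 1, D = defective

Given:
- P(A) = 0.2000, P(B) = 0.8000
- P(D|A) = 0.0114, P(D|B) = 0.0400

Step 1: Find P(D)
P(D) = P(D|A)P(A) + P(D|B)P(B)
     = 0.0114 × 0.2000 + 0.0400 × 0.8000
     = 0.00228000 + 0.03200000
     = 0.03428000

Step 2: Apply Bayes' theorem
P(A|D) = P(D|A)P(A) / P(D)
       = 0.00228000 / 0.03428000
       = 0.0665


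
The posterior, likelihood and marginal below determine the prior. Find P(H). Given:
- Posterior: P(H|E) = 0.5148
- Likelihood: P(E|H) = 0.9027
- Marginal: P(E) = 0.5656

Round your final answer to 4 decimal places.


From Bayes' theorem: P(H|E) = P(E|H) × P(H) / P(E)

Rearranging for P(H):
P(H) = P(H|E) × P(E) / P(E|H)
     = 0.5148 × 0.5656 / 0.9027
     = 0.29117088 / 0.9027
     = 0.3226


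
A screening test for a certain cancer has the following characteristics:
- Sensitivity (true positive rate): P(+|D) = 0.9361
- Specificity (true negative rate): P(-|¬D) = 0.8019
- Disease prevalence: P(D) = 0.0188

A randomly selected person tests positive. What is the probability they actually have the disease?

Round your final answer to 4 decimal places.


Let D = has disease, + = positive test

Given:
- P(D) = 0.0188 (prevalence)
- P(+|D) = 0.9361 (sensitivity)
- P(-|¬D) = 0.8019 (specificity)
- P(+|¬D) = 0.1981 (false positive rate = 1 - specificity)

Step 1: Find P(+)
P(+) = P(+|D)P(D) + P(+|¬D)P(¬D)
     = 0.9361 × 0.0188 + 0.1981 × 0.9812
     = 0.01759868 + 0.19437572
     = 0.21197440

Step 2: Apply Bayes' theorem for P(D|+)
P(D|+) = P(+|D)P(D) / P(+)
       = 0.01759868 / 0.21197440
       = 0.0830


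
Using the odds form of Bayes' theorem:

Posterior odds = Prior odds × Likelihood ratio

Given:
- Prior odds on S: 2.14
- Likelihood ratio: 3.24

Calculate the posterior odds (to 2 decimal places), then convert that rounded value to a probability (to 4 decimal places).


Step 1: Calculate posterior odds
Posterior odds = Prior odds × LR
               = 2.14 × 3.24
               = 6.93

Step 2: Convert to probability
P(S|E) = Posterior odds / (1 + Posterior odds)
       = 6.93 / (1 + 6.93)
       = 6.93 / 7.93
       = 0.8739

The evidence increased P(S) from 0.6815 to 0.8739.


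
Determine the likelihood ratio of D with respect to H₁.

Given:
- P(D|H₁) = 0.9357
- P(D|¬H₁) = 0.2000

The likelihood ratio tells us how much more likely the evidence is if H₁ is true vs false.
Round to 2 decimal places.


Likelihood Ratio (LR) = P(D|H₁) / P(D|¬H₁)

LR = 0.9357 / 0.2000
   = 4.68

The evidence is 4.68 times more likely if H₁ is true than if H₁ is false.
LR > 1, so observing D raises the odds in favor of H₁.


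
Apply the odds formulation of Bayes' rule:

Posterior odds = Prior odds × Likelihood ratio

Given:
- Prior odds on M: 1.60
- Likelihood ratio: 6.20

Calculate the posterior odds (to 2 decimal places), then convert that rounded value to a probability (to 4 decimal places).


Step 1: Calculate posterior odds
Posterior odds = Prior odds × LR
               = 1.60 × 6.20
               = 9.92

Step 2: Convert to probability
P(M|E) = Posterior odds / (1 + Posterior odds)
       = 9.92 / (1 + 9.92)
       = 9.92 / 10.92
       = 0.9084

The evidence increased P(M) from 0.6154 to 0.9084.


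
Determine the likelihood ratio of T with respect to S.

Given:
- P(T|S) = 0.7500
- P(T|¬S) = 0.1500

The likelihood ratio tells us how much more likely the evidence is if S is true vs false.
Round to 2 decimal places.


Likelihood Ratio (LR) = P(T|S) / P(T|¬S)

LR = 0.7500 / 0.1500
   = 5.00

The evidence is 5.00 times more likely if S is true than if S is false.
Because LR exceeds 1, T is evidence for S.


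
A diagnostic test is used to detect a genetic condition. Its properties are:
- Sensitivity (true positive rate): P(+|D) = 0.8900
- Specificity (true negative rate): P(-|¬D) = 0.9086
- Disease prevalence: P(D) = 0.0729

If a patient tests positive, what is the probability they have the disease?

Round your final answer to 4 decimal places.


Let D = has disease, + = positive test

Given:
- P(D) = 0.0729 (prevalence)
- P(+|D) = 0.8900 (sensitivity)
- P(-|¬D) = 0.9086 (specificity)
- P(+|¬D) = 0.0914 (false positive rate = 1 - specificity)

Step 1: Find P(+)
P(+) = P(+|D)P(D) + P(+|¬D)P(¬D)
     = 0.8900 × 0.0729 + 0.0914 × 0.9271
     = 0.06488100 + 0.08473694
     = 0.14961794

Step 2: Apply Bayes' theorem for P(D|+)
P(D|+) = P(+|D)P(D) / P(+)
       = 0.06488100 / 0.14961794
       = 0.4336


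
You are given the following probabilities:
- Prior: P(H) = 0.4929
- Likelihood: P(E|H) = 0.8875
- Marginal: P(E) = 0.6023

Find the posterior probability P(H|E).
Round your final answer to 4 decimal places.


Using Bayes' theorem:

P(H|E) = P(E|H) × P(H) / P(E)
       = 0.8875 × 0.4929 / 0.6023
       = 0.43744875 / 0.6023
       = 0.7263

The evidence strengthens our belief in H.
Prior: 0.4929 → Posterior: 0.7263


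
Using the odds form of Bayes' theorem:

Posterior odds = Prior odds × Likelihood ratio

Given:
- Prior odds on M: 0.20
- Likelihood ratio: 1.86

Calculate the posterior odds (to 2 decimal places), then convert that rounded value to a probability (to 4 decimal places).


Step 1: Calculate posterior odds
Posterior odds = Prior odds × LR
               = 0.20 × 1.86
               = 0.37

Step 2: Convert to probability
P(M|E) = Posterior odds / (1 + Posterior odds)
       = 0.37 / (1 + 0.37)
       = 0.37 / 1.37
       = 0.2701

The evidence increased P(M) from 0.1667 to 0.2701.


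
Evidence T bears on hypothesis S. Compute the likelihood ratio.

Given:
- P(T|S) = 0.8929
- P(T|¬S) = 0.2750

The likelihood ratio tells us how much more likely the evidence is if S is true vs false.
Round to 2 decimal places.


Likelihood Ratio (LR) = P(T|S) / P(T|¬S)

LR = 0.8929 / 0.2750
   = 3.25

The evidence is 3.25 times more likely if S is true than if S is false.
Since LR > 1, the evidence supports S over ¬S.


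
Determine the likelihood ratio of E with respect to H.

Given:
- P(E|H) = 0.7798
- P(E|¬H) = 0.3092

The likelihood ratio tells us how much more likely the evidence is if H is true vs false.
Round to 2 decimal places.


Likelihood Ratio (LR) = P(E|H) / P(E|¬H)

LR = 0.7798 / 0.3092
   = 2.52

The evidence is 2.52 times more likely if H is true than if H is false.
Since LR > 1, the evidence supports H over ¬H.


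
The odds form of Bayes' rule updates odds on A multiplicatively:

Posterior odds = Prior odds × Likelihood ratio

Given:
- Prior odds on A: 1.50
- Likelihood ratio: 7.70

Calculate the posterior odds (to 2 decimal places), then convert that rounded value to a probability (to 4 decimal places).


Step 1: Calculate posterior odds
Posterior odds = Prior odds × LR
               = 1.50 × 7.70
               = 11.55

Step 2: Convert to probability
P(A|E) = Posterior odds / (1 + Posterior odds)
       = 11.55 / (1 + 11.55)
       = 11.55 / 12.55
       = 0.9203

The evidence increased P(A) from 0.6000 to 0.9203.


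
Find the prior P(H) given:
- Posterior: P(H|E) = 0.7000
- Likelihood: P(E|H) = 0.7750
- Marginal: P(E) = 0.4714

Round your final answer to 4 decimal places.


From Bayes' theorem: P(H|E) = P(E|H) × P(H) / P(E)

Rearranging for P(H):
P(H) = P(H|E) × P(E) / P(E|H)
     = 0.7000 × 0.4714 / 0.7750
     = 0.32998000 / 0.7750
     = 0.4258


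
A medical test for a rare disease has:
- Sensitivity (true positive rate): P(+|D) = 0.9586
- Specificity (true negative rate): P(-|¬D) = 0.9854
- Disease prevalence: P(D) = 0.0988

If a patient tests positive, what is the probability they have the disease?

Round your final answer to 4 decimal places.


Let D = has disease, + = positive test

Given:
- P(D) = 0.0988 (prevalence)
- P(+|D) = 0.9586 (sensitivity)
- P(-|¬D) = 0.9854 (specificity)
- P(+|¬D) = 0.0146 (false positive rate = 1 - specificity)

Step 1: Find P(+)
P(+) = P(+|D)P(D) + P(+|¬D)P(¬D)
     = 0.9586 × 0.0988 + 0.0146 × 0.9012
     = 0.09470968 + 0.01315752
     = 0.10786720

Step 2: Apply Bayes' theorem for P(D|+)
P(D|+) = P(+|D)P(D) / P(+)
       = 0.09470968 / 0.10786720
       = 0.8780


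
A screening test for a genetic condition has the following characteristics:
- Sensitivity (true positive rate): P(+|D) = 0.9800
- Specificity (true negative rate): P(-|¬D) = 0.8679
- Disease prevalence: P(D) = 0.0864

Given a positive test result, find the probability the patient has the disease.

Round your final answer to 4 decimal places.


Let D = has disease, + = positive test

Given:
- P(D) = 0.0864 (prevalence)
- P(+|D) = 0.9800 (sensitivity)
- P(-|¬D) = 0.8679 (specificity)
- P(+|¬D) = 0.1321 (false positive rate = 1 - specificity)

Step 1: Find P(+)
P(+) = P(+|D)P(D) + P(+|¬D)P(¬D)
     = 0.9800 × 0.0864 + 0.1321 × 0.9136
     = 0.08467200 + 0.12068656
     = 0.20535856

Step 2: Apply Bayes' theorem for P(D|+)
P(D|+) = P(+|D)P(D) / P(+)
       = 0.08467200 / 0.20535856
       = 0.4123


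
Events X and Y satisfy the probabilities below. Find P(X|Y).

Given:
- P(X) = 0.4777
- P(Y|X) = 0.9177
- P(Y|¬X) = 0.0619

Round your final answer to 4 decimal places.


Bayes' theorem: P(X|Y) = P(Y|X) × P(X) / P(Y)

Step 1: Calculate P(Y) using law of total probability
P(Y) = P(Y|X)P(X) + P(Y|¬X)P(¬X)
     = 0.9177 × 0.4777 + 0.0619 × 0.5223
     = 0.43838529 + 0.03233037
     = 0.47071566

Step 2: Apply Bayes' theorem
P(X|Y) = P(Y|X) × P(X) / P(Y)
       = 0.43838529 / 0.47071566
       = 0.9313


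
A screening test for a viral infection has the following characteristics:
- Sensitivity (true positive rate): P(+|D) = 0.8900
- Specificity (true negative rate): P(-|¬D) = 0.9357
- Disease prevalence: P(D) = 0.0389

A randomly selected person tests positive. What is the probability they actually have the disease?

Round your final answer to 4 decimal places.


Let D = has disease, + = positive test

Given:
- P(D) = 0.0389 (prevalence)
- P(+|D) = 0.8900 (sensitivity)
- P(-|¬D) = 0.9357 (specificity)
- P(+|¬D) = 0.0643 (false positive rate = 1 - specificity)

Step 1: Find P(+)
P(+) = P(+|D)P(D) + P(+|¬D)P(¬D)
     = 0.8900 × 0.0389 + 0.0643 × 0.9611
     = 0.03462100 + 0.06179873
     = 0.09641973

Step 2: Apply Bayes' theorem for P(D|+)
P(D|+) = P(+|D)P(D) / P(+)
       = 0.03462100 / 0.09641973
       = 0.3591


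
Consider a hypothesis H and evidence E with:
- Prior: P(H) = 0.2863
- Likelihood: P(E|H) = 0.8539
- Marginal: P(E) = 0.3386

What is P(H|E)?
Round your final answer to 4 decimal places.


Using Bayes' theorem:

P(H|E) = P(E|H) × P(H) / P(E)
       = 0.8539 × 0.2863 / 0.3386
       = 0.24447157 / 0.3386
       = 0.7220

The evidence strengthens our belief in H.
Prior: 0.2863 → Posterior: 0.7220


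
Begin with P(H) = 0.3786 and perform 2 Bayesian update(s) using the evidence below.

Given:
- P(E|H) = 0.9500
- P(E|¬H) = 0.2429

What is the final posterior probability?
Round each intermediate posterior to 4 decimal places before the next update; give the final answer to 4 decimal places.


Sequential Bayesian updating:

Initial prior: P(H) = 0.3786

Update 1:
  P(E) = 0.9500 × 0.3786 + 0.2429 × 0.6214 = 0.35967000 + 0.15093806 = 0.51060806
  P(H|E) = 0.35967000 / 0.51060806 = 0.7044

Update 2:
  P(E) = 0.9500 × 0.7044 + 0.2429 × 0.2956 = 0.66918000 + 0.07180124 = 0.74098124
  P(H|E) = 0.66918000 / 0.74098124 = 0.9031

Final posterior: 0.9031
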